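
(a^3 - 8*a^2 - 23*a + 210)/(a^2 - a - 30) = a - 7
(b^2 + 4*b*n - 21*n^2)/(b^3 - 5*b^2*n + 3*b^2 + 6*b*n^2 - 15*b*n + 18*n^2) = (b + 7*n)/(b^2 - 2*b*n + 3*b - 6*n)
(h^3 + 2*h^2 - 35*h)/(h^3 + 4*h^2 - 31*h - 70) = h/(h + 2)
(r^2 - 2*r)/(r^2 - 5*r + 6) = r/(r - 3)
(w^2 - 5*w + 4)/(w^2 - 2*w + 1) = (w - 4)/(w - 1)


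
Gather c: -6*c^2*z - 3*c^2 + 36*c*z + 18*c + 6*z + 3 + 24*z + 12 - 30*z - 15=c^2*(-6*z - 3) + c*(36*z + 18)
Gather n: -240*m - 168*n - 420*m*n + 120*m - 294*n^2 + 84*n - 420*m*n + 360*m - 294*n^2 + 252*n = 240*m - 588*n^2 + n*(168 - 840*m)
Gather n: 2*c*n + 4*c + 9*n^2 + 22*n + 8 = 4*c + 9*n^2 + n*(2*c + 22) + 8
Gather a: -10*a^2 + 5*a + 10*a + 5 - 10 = -10*a^2 + 15*a - 5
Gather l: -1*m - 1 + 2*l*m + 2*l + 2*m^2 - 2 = l*(2*m + 2) + 2*m^2 - m - 3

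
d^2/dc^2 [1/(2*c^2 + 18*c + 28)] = (-c^2 - 9*c + (2*c + 9)^2 - 14)/(c^2 + 9*c + 14)^3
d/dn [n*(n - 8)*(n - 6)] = 3*n^2 - 28*n + 48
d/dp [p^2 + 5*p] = 2*p + 5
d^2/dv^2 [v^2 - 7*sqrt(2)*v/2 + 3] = 2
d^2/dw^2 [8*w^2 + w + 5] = 16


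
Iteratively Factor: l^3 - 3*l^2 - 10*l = (l - 5)*(l^2 + 2*l) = l*(l - 5)*(l + 2)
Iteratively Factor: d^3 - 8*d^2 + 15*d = (d - 5)*(d^2 - 3*d) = d*(d - 5)*(d - 3)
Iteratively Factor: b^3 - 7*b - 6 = (b + 1)*(b^2 - b - 6) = (b - 3)*(b + 1)*(b + 2)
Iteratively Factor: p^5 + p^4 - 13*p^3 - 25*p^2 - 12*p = (p + 3)*(p^4 - 2*p^3 - 7*p^2 - 4*p) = (p + 1)*(p + 3)*(p^3 - 3*p^2 - 4*p) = (p - 4)*(p + 1)*(p + 3)*(p^2 + p) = p*(p - 4)*(p + 1)*(p + 3)*(p + 1)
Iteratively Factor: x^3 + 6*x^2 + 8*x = (x)*(x^2 + 6*x + 8) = x*(x + 4)*(x + 2)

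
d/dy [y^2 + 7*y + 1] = 2*y + 7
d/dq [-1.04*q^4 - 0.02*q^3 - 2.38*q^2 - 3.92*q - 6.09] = -4.16*q^3 - 0.06*q^2 - 4.76*q - 3.92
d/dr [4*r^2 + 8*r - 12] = 8*r + 8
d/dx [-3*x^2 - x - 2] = -6*x - 1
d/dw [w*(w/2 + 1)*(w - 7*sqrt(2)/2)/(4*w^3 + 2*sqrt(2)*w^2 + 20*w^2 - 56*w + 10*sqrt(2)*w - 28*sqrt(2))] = (6*w^4 + 8*sqrt(2)*w^4 - 56*w^3 + 38*sqrt(2)*w^3 - 77*w^2 + 136*sqrt(2)*w^2 - 56*sqrt(2)*w + 196*w + 196)/(8*(2*w^6 + 2*sqrt(2)*w^5 + 20*w^5 - 5*w^4 + 20*sqrt(2)*w^4 - 270*w^3 - 6*sqrt(2)*w^3 - 280*sqrt(2)*w^2 + 389*w^2 - 140*w + 392*sqrt(2)*w + 196))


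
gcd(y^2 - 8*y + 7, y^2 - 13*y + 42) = y - 7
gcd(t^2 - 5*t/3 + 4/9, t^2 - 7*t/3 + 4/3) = t - 4/3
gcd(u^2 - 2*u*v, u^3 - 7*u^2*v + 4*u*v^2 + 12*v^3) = u - 2*v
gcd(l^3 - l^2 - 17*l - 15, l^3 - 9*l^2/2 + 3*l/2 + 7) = l + 1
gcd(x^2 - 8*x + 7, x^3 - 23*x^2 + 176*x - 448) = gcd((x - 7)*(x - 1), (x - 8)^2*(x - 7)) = x - 7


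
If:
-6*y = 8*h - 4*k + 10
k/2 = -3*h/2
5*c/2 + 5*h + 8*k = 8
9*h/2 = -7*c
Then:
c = 144/577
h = -224/577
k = 672/577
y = -215/577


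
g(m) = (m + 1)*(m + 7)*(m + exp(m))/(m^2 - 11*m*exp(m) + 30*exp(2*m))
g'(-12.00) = 0.95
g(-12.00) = -4.58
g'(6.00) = -0.00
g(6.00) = 0.01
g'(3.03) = -0.06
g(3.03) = 0.08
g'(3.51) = -0.04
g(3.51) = 0.05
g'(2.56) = -0.09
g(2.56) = 0.11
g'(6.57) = -0.00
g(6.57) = 0.00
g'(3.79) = -0.03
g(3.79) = 0.04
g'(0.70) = -0.04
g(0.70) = 0.33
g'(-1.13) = -0.71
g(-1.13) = 0.07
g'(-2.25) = -1.28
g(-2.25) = 1.59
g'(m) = (m + 1)*(m + 7)*(m + exp(m))*(11*m*exp(m) - 2*m - 60*exp(2*m) + 11*exp(m))/(m^2 - 11*m*exp(m) + 30*exp(2*m))^2 + (m + 1)*(m + 7)*(exp(m) + 1)/(m^2 - 11*m*exp(m) + 30*exp(2*m)) + (m + 1)*(m + exp(m))/(m^2 - 11*m*exp(m) + 30*exp(2*m)) + (m + 7)*(m + exp(m))/(m^2 - 11*m*exp(m) + 30*exp(2*m)) = ((m + 1)*(m + 7)*(m + exp(m))*(11*m*exp(m) - 2*m - 60*exp(2*m) + 11*exp(m)) + (m^2 - 11*m*exp(m) + 30*exp(2*m))*((m + 1)*(m + 7)*(exp(m) + 1) + (m + 1)*(m + exp(m)) + (m + 7)*(m + exp(m))))/(m^2 - 11*m*exp(m) + 30*exp(2*m))^2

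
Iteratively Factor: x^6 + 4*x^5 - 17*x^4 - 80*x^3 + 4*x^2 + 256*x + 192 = (x - 4)*(x^5 + 8*x^4 + 15*x^3 - 20*x^2 - 76*x - 48) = (x - 4)*(x + 4)*(x^4 + 4*x^3 - x^2 - 16*x - 12) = (x - 4)*(x + 2)*(x + 4)*(x^3 + 2*x^2 - 5*x - 6) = (x - 4)*(x - 2)*(x + 2)*(x + 4)*(x^2 + 4*x + 3) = (x - 4)*(x - 2)*(x + 1)*(x + 2)*(x + 4)*(x + 3)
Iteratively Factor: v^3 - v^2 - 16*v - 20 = (v - 5)*(v^2 + 4*v + 4) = (v - 5)*(v + 2)*(v + 2)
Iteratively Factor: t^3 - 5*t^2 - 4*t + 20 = (t + 2)*(t^2 - 7*t + 10) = (t - 2)*(t + 2)*(t - 5)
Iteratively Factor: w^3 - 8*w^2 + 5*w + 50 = (w - 5)*(w^2 - 3*w - 10) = (w - 5)^2*(w + 2)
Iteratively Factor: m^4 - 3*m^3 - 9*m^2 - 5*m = (m - 5)*(m^3 + 2*m^2 + m) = (m - 5)*(m + 1)*(m^2 + m) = m*(m - 5)*(m + 1)*(m + 1)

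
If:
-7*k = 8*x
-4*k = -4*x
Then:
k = 0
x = 0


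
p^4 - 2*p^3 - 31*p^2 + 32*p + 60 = (p - 6)*(p - 2)*(p + 1)*(p + 5)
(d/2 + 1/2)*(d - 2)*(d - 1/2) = d^3/2 - 3*d^2/4 - 3*d/4 + 1/2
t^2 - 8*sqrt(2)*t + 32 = (t - 4*sqrt(2))^2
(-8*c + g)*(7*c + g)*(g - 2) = -56*c^2*g + 112*c^2 - c*g^2 + 2*c*g + g^3 - 2*g^2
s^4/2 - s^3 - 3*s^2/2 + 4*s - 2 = (s/2 + 1)*(s - 2)*(s - 1)^2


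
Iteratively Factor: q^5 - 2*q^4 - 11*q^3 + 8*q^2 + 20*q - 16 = (q - 4)*(q^4 + 2*q^3 - 3*q^2 - 4*q + 4) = (q - 4)*(q - 1)*(q^3 + 3*q^2 - 4) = (q - 4)*(q - 1)*(q + 2)*(q^2 + q - 2) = (q - 4)*(q - 1)*(q + 2)^2*(q - 1)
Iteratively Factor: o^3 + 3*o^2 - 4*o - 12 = (o - 2)*(o^2 + 5*o + 6) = (o - 2)*(o + 2)*(o + 3)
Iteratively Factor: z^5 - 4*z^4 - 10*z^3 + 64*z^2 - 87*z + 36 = (z - 3)*(z^4 - z^3 - 13*z^2 + 25*z - 12) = (z - 3)*(z - 1)*(z^3 - 13*z + 12) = (z - 3)*(z - 1)^2*(z^2 + z - 12) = (z - 3)*(z - 1)^2*(z + 4)*(z - 3)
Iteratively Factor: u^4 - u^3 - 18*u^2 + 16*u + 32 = (u - 4)*(u^3 + 3*u^2 - 6*u - 8) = (u - 4)*(u + 1)*(u^2 + 2*u - 8) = (u - 4)*(u + 1)*(u + 4)*(u - 2)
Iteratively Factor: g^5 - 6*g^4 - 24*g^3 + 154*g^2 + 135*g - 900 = (g + 3)*(g^4 - 9*g^3 + 3*g^2 + 145*g - 300) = (g - 5)*(g + 3)*(g^3 - 4*g^2 - 17*g + 60) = (g - 5)*(g + 3)*(g + 4)*(g^2 - 8*g + 15) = (g - 5)*(g - 3)*(g + 3)*(g + 4)*(g - 5)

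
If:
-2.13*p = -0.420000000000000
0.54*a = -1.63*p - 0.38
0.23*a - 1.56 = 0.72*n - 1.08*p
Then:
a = -1.30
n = -2.29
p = 0.20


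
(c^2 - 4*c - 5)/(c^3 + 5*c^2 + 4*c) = (c - 5)/(c*(c + 4))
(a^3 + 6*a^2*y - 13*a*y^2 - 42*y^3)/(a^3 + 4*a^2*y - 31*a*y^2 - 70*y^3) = (-a + 3*y)/(-a + 5*y)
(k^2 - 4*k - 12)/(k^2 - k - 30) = (k + 2)/(k + 5)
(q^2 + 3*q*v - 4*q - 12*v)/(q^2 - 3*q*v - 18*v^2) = (q - 4)/(q - 6*v)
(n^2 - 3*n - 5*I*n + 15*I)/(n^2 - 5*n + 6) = (n - 5*I)/(n - 2)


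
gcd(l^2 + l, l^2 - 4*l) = l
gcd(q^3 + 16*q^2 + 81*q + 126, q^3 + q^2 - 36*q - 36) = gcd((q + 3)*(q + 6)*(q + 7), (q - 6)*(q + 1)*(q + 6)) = q + 6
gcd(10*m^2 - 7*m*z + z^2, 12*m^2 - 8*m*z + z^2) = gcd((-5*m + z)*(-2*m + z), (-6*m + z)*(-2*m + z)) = -2*m + z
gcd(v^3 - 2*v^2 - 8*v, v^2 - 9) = 1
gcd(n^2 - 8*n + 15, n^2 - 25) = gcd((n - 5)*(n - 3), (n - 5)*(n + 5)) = n - 5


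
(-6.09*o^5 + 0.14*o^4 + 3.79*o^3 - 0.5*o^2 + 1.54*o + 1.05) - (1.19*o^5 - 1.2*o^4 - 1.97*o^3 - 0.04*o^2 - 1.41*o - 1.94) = -7.28*o^5 + 1.34*o^4 + 5.76*o^3 - 0.46*o^2 + 2.95*o + 2.99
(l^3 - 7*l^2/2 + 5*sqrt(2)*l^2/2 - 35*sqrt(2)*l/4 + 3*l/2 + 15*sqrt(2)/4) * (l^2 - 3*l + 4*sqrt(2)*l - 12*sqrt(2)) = l^5 - 13*l^4/2 + 13*sqrt(2)*l^4/2 - 169*sqrt(2)*l^3/4 + 32*l^3 - 269*l^2/2 + 78*sqrt(2)*l^2 - 117*sqrt(2)*l/4 + 240*l - 90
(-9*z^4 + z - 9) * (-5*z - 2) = 45*z^5 + 18*z^4 - 5*z^2 + 43*z + 18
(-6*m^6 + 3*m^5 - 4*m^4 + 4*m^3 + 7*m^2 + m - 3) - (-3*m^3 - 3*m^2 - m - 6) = -6*m^6 + 3*m^5 - 4*m^4 + 7*m^3 + 10*m^2 + 2*m + 3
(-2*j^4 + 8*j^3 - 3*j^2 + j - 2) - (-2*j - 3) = -2*j^4 + 8*j^3 - 3*j^2 + 3*j + 1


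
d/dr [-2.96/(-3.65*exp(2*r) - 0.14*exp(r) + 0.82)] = (-21.608*exp(r) - 0.4144)*exp(r)/(3.65*exp(2*r) + 0.14*exp(r) - 0.82)^2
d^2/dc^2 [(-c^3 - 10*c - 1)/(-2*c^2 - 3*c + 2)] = 2*(53*c^3 - 6*c^2 + 150*c + 73)/(8*c^6 + 36*c^5 + 30*c^4 - 45*c^3 - 30*c^2 + 36*c - 8)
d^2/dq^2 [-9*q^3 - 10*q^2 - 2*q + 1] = -54*q - 20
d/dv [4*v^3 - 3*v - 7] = 12*v^2 - 3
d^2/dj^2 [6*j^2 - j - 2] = 12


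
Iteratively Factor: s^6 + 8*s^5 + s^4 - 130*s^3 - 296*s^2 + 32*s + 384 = (s - 4)*(s^5 + 12*s^4 + 49*s^3 + 66*s^2 - 32*s - 96) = (s - 4)*(s + 4)*(s^4 + 8*s^3 + 17*s^2 - 2*s - 24) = (s - 4)*(s + 3)*(s + 4)*(s^3 + 5*s^2 + 2*s - 8) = (s - 4)*(s + 2)*(s + 3)*(s + 4)*(s^2 + 3*s - 4) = (s - 4)*(s - 1)*(s + 2)*(s + 3)*(s + 4)*(s + 4)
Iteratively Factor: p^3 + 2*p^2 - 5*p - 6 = (p + 3)*(p^2 - p - 2) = (p + 1)*(p + 3)*(p - 2)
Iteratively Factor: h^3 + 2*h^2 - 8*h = (h + 4)*(h^2 - 2*h) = h*(h + 4)*(h - 2)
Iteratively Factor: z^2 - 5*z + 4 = (z - 4)*(z - 1)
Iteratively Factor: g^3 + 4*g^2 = (g + 4)*(g^2) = g*(g + 4)*(g)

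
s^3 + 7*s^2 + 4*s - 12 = (s - 1)*(s + 2)*(s + 6)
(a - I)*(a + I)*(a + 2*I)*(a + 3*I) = a^4 + 5*I*a^3 - 5*a^2 + 5*I*a - 6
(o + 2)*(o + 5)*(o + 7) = o^3 + 14*o^2 + 59*o + 70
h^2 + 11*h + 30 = (h + 5)*(h + 6)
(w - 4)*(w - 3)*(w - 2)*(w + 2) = w^4 - 7*w^3 + 8*w^2 + 28*w - 48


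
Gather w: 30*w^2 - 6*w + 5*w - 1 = 30*w^2 - w - 1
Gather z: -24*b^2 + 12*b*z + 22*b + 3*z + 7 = -24*b^2 + 22*b + z*(12*b + 3) + 7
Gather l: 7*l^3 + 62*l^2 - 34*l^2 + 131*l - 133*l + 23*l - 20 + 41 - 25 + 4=7*l^3 + 28*l^2 + 21*l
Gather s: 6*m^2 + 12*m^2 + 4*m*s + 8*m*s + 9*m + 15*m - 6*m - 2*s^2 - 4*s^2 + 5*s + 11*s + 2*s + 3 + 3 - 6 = 18*m^2 + 18*m - 6*s^2 + s*(12*m + 18)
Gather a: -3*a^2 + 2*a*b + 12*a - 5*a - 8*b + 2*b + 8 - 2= -3*a^2 + a*(2*b + 7) - 6*b + 6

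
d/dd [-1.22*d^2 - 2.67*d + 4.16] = -2.44*d - 2.67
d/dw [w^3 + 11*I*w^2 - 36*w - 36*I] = 3*w^2 + 22*I*w - 36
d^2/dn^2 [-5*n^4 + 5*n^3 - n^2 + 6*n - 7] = -60*n^2 + 30*n - 2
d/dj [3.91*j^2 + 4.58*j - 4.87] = 7.82*j + 4.58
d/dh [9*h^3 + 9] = 27*h^2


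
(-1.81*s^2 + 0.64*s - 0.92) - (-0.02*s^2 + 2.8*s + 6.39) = -1.79*s^2 - 2.16*s - 7.31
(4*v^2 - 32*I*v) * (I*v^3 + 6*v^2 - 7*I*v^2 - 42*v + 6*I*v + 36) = 4*I*v^5 + 56*v^4 - 28*I*v^4 - 392*v^3 - 168*I*v^3 + 336*v^2 + 1344*I*v^2 - 1152*I*v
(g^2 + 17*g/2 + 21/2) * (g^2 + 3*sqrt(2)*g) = g^4 + 3*sqrt(2)*g^3 + 17*g^3/2 + 21*g^2/2 + 51*sqrt(2)*g^2/2 + 63*sqrt(2)*g/2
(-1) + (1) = 0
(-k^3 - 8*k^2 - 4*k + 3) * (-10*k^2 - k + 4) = 10*k^5 + 81*k^4 + 44*k^3 - 58*k^2 - 19*k + 12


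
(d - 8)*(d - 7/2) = d^2 - 23*d/2 + 28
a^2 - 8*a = a*(a - 8)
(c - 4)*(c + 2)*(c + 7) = c^3 + 5*c^2 - 22*c - 56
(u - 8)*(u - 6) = u^2 - 14*u + 48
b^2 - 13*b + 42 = (b - 7)*(b - 6)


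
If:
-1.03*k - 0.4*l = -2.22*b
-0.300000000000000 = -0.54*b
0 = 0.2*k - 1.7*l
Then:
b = 0.56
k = 1.15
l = 0.13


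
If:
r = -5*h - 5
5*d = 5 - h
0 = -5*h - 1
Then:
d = 26/25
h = -1/5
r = -4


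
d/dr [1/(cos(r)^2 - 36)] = 2*sin(r)*cos(r)/(cos(r)^2 - 36)^2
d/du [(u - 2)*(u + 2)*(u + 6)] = 3*u^2 + 12*u - 4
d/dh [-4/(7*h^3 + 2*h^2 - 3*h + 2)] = 4*(21*h^2 + 4*h - 3)/(7*h^3 + 2*h^2 - 3*h + 2)^2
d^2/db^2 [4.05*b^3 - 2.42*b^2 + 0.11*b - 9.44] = 24.3*b - 4.84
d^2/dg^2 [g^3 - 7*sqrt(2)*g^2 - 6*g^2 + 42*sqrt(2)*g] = 6*g - 14*sqrt(2) - 12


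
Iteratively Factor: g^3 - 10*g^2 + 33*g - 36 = (g - 3)*(g^2 - 7*g + 12) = (g - 3)^2*(g - 4)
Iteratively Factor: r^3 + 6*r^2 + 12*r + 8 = (r + 2)*(r^2 + 4*r + 4) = (r + 2)^2*(r + 2)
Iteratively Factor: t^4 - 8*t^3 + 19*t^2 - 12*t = (t)*(t^3 - 8*t^2 + 19*t - 12) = t*(t - 3)*(t^2 - 5*t + 4) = t*(t - 4)*(t - 3)*(t - 1)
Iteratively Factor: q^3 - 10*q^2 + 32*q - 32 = (q - 4)*(q^2 - 6*q + 8) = (q - 4)*(q - 2)*(q - 4)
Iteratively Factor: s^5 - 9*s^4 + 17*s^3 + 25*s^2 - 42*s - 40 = (s + 1)*(s^4 - 10*s^3 + 27*s^2 - 2*s - 40) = (s - 2)*(s + 1)*(s^3 - 8*s^2 + 11*s + 20) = (s - 2)*(s + 1)^2*(s^2 - 9*s + 20) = (s - 4)*(s - 2)*(s + 1)^2*(s - 5)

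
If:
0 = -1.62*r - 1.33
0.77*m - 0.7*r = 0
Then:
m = -0.75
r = -0.82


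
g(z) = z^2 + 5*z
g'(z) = 2*z + 5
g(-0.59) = -2.60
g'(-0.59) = 3.82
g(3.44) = 29.03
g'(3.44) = 11.88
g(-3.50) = -5.25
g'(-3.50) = -2.00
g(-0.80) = -3.36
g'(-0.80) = 3.40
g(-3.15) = -5.83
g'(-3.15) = -1.30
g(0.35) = 1.87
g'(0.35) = 5.70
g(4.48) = 42.47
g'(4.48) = 13.96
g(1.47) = 9.51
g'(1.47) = 7.94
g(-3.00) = -6.00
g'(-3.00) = -1.00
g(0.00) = 0.00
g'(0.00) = 5.00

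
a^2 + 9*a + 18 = (a + 3)*(a + 6)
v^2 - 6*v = v*(v - 6)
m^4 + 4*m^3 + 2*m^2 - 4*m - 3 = (m - 1)*(m + 1)^2*(m + 3)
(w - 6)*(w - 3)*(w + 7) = w^3 - 2*w^2 - 45*w + 126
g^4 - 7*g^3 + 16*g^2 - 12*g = g*(g - 3)*(g - 2)^2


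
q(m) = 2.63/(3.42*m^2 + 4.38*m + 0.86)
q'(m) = 2.63*(-6.84*m - 4.38)/(3.42*m^2 + 4.38*m + 0.86)^2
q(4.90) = 0.03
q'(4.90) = -0.01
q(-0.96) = -13.63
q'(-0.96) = 154.49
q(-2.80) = 0.17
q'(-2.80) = 0.16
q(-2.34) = 0.28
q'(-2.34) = 0.35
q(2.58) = 0.08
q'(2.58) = -0.05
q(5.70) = 0.02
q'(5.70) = -0.01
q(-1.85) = 0.59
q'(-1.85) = 1.09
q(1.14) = 0.26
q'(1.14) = -0.30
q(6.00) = 0.02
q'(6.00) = -0.01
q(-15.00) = 0.00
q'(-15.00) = 0.00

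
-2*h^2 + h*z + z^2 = (-h + z)*(2*h + z)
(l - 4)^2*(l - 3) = l^3 - 11*l^2 + 40*l - 48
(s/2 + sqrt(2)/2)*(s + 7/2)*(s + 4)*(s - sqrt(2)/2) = s^4/2 + sqrt(2)*s^3/4 + 15*s^3/4 + 15*sqrt(2)*s^2/8 + 13*s^2/2 - 15*s/4 + 7*sqrt(2)*s/2 - 7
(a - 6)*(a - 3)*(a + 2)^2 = a^4 - 5*a^3 - 14*a^2 + 36*a + 72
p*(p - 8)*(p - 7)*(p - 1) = p^4 - 16*p^3 + 71*p^2 - 56*p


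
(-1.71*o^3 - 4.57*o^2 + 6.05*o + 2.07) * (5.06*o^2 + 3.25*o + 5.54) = -8.6526*o^5 - 28.6817*o^4 + 6.2871*o^3 + 4.81889999999999*o^2 + 40.2445*o + 11.4678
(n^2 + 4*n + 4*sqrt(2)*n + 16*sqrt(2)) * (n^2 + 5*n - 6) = n^4 + 4*sqrt(2)*n^3 + 9*n^3 + 14*n^2 + 36*sqrt(2)*n^2 - 24*n + 56*sqrt(2)*n - 96*sqrt(2)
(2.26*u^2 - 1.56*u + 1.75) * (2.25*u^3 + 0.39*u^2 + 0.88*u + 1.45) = 5.085*u^5 - 2.6286*u^4 + 5.3179*u^3 + 2.5867*u^2 - 0.722*u + 2.5375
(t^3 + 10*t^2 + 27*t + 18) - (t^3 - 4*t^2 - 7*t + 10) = 14*t^2 + 34*t + 8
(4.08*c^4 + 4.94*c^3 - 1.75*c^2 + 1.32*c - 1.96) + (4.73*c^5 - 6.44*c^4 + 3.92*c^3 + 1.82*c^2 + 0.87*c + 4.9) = 4.73*c^5 - 2.36*c^4 + 8.86*c^3 + 0.0700000000000001*c^2 + 2.19*c + 2.94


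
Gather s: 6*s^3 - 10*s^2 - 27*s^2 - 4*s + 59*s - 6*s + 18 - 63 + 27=6*s^3 - 37*s^2 + 49*s - 18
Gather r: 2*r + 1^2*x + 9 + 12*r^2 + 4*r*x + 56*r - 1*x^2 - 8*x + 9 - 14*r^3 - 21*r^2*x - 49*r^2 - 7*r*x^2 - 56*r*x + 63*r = -14*r^3 + r^2*(-21*x - 37) + r*(-7*x^2 - 52*x + 121) - x^2 - 7*x + 18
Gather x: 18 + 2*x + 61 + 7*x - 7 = 9*x + 72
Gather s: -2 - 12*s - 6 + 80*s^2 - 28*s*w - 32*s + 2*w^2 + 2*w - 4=80*s^2 + s*(-28*w - 44) + 2*w^2 + 2*w - 12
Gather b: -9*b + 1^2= 1 - 9*b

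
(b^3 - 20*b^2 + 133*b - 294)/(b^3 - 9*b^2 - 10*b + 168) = (b - 7)/(b + 4)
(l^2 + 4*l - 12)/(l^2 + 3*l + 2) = (l^2 + 4*l - 12)/(l^2 + 3*l + 2)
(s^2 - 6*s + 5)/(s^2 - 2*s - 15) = (s - 1)/(s + 3)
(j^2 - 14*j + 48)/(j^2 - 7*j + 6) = (j - 8)/(j - 1)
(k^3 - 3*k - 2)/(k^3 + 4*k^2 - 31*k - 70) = (k^3 - 3*k - 2)/(k^3 + 4*k^2 - 31*k - 70)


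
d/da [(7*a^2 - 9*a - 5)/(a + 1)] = (7*a^2 + 14*a - 4)/(a^2 + 2*a + 1)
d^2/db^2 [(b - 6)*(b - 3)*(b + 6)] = 6*b - 6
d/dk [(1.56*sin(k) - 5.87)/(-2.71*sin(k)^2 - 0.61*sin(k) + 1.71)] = (4.2276*sin(k)^2 - 31.8154*sin(k) - 0.9131)*cos(k)/(7.3441*sin(k)^4 + 3.3062*sin(k)^3 - 8.8961*sin(k)^2 - 2.0862*sin(k) + 2.9241)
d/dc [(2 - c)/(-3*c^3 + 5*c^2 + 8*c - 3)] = (3*c^3 - 5*c^2 - 8*c + (c - 2)*(-9*c^2 + 10*c + 8) + 3)/(3*c^3 - 5*c^2 - 8*c + 3)^2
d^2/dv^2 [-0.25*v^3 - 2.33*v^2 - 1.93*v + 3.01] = -1.5*v - 4.66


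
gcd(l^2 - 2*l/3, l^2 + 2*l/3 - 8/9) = l - 2/3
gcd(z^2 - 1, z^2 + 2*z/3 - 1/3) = z + 1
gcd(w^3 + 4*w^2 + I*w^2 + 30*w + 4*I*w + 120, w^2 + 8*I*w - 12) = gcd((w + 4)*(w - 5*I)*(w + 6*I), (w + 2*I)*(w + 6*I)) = w + 6*I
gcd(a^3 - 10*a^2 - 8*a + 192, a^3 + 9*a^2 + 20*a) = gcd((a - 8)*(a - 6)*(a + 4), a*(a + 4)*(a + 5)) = a + 4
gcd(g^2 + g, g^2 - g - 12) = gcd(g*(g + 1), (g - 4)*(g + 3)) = 1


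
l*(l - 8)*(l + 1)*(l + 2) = l^4 - 5*l^3 - 22*l^2 - 16*l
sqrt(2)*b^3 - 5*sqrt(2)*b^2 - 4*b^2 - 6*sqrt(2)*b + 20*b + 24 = (b - 6)*(b - 2*sqrt(2))*(sqrt(2)*b + sqrt(2))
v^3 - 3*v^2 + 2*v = v*(v - 2)*(v - 1)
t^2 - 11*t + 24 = (t - 8)*(t - 3)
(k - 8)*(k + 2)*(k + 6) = k^3 - 52*k - 96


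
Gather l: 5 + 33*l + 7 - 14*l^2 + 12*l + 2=-14*l^2 + 45*l + 14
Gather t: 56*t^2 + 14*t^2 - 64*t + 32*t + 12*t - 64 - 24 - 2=70*t^2 - 20*t - 90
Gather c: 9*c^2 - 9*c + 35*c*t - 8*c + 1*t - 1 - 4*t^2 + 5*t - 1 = 9*c^2 + c*(35*t - 17) - 4*t^2 + 6*t - 2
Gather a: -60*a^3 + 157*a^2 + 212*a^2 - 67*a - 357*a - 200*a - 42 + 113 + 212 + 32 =-60*a^3 + 369*a^2 - 624*a + 315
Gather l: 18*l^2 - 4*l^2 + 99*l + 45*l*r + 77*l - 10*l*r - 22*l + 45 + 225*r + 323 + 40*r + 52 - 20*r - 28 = 14*l^2 + l*(35*r + 154) + 245*r + 392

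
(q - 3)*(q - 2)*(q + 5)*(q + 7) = q^4 + 7*q^3 - 19*q^2 - 103*q + 210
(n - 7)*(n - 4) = n^2 - 11*n + 28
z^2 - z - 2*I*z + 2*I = (z - 1)*(z - 2*I)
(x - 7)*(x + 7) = x^2 - 49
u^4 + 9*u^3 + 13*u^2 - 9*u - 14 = (u - 1)*(u + 1)*(u + 2)*(u + 7)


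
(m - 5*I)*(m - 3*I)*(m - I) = m^3 - 9*I*m^2 - 23*m + 15*I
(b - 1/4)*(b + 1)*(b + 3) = b^3 + 15*b^2/4 + 2*b - 3/4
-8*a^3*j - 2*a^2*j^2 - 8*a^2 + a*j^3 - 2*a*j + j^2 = (-4*a + j)*(2*a + j)*(a*j + 1)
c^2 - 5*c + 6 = (c - 3)*(c - 2)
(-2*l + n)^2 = 4*l^2 - 4*l*n + n^2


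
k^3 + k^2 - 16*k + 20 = (k - 2)^2*(k + 5)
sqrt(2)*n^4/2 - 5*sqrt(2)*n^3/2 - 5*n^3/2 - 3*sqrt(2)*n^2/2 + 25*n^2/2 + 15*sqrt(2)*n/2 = n*(n - 5)*(n - 3*sqrt(2))*(sqrt(2)*n/2 + 1/2)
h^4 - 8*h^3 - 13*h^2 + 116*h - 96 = (h - 8)*(h - 3)*(h - 1)*(h + 4)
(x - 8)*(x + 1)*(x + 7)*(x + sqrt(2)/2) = x^4 + sqrt(2)*x^3/2 - 57*x^2 - 56*x - 57*sqrt(2)*x/2 - 28*sqrt(2)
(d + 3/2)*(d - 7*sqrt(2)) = d^2 - 7*sqrt(2)*d + 3*d/2 - 21*sqrt(2)/2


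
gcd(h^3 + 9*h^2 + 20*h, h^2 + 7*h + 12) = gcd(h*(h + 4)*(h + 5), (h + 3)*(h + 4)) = h + 4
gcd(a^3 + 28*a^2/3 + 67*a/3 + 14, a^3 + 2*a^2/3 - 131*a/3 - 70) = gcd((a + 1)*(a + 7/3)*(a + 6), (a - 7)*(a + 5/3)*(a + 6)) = a + 6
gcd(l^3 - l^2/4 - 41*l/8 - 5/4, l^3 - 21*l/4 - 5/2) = l^2 - l/2 - 5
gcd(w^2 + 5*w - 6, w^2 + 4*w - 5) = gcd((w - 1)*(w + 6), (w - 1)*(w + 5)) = w - 1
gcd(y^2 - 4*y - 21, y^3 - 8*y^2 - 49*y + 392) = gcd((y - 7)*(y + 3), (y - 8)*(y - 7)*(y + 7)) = y - 7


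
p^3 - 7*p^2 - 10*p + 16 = (p - 8)*(p - 1)*(p + 2)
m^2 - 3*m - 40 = (m - 8)*(m + 5)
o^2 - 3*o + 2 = (o - 2)*(o - 1)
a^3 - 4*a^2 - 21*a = a*(a - 7)*(a + 3)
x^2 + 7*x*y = x*(x + 7*y)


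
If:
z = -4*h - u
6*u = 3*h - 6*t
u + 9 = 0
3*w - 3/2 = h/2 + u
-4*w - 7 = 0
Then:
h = 9/2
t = 45/4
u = -9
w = -7/4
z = -9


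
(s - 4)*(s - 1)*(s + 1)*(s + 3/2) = s^4 - 5*s^3/2 - 7*s^2 + 5*s/2 + 6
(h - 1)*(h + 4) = h^2 + 3*h - 4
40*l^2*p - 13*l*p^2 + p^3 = p*(-8*l + p)*(-5*l + p)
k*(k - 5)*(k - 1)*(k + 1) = k^4 - 5*k^3 - k^2 + 5*k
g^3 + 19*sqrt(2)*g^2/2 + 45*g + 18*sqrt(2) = (g + sqrt(2)/2)*(g + 3*sqrt(2))*(g + 6*sqrt(2))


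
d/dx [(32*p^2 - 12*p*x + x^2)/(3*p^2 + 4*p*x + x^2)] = 2*p*(-82*p^2 - 29*p*x + 8*x^2)/(9*p^4 + 24*p^3*x + 22*p^2*x^2 + 8*p*x^3 + x^4)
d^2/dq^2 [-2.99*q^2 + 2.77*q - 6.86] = -5.98000000000000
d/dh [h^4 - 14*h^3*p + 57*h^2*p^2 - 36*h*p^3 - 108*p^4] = 4*h^3 - 42*h^2*p + 114*h*p^2 - 36*p^3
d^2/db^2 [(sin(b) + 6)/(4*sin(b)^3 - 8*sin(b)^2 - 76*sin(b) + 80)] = (-2*sin(b)^6 - 26*sin(b)^5 + 3*sin(b)^4 + 248*sin(b)^3 + 253*sin(b)^2 - 1890*sin(b) - 2786)/(2*(sin(b) - 5)^3*(sin(b) - 1)^2*(sin(b) + 4)^3)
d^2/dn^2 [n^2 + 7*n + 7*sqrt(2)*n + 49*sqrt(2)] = 2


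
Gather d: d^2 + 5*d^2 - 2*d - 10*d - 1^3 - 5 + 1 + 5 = 6*d^2 - 12*d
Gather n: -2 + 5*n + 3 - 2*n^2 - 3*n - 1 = -2*n^2 + 2*n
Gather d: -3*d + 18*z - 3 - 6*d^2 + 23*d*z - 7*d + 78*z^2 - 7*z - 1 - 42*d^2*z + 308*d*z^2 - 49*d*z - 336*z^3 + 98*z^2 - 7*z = d^2*(-42*z - 6) + d*(308*z^2 - 26*z - 10) - 336*z^3 + 176*z^2 + 4*z - 4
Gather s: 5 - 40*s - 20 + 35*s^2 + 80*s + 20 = 35*s^2 + 40*s + 5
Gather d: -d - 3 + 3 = -d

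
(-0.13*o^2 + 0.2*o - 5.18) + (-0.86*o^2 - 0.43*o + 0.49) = -0.99*o^2 - 0.23*o - 4.69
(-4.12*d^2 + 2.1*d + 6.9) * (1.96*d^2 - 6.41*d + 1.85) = -8.0752*d^4 + 30.5252*d^3 - 7.559*d^2 - 40.344*d + 12.765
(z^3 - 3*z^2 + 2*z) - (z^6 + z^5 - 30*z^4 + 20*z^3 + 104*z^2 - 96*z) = -z^6 - z^5 + 30*z^4 - 19*z^3 - 107*z^2 + 98*z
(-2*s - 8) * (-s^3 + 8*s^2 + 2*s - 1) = 2*s^4 - 8*s^3 - 68*s^2 - 14*s + 8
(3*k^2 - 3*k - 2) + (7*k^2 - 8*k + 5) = 10*k^2 - 11*k + 3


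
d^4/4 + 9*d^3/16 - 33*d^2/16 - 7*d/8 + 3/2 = (d/4 + 1)*(d - 2)*(d - 3/4)*(d + 1)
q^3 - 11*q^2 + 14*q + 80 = (q - 8)*(q - 5)*(q + 2)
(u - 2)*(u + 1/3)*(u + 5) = u^3 + 10*u^2/3 - 9*u - 10/3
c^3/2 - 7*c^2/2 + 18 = (c/2 + 1)*(c - 6)*(c - 3)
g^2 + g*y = g*(g + y)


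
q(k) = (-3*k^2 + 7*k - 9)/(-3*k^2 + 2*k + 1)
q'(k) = (7 - 6*k)/(-3*k^2 + 2*k + 1) + (6*k - 2)*(-3*k^2 + 7*k - 9)/(-3*k^2 + 2*k + 1)^2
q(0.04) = -8.11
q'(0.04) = 19.57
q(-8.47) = 1.23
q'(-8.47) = 0.03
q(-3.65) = 1.61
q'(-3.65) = 0.21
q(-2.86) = 1.83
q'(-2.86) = 0.37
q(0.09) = -7.26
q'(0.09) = 14.77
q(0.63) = -5.41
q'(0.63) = -5.99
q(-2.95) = 1.80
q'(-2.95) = 0.35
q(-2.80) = 1.85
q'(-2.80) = 0.39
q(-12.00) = 1.15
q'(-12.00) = 0.01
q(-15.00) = 1.12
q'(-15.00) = 0.01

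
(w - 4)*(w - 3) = w^2 - 7*w + 12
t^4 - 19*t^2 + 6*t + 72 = (t - 3)^2*(t + 2)*(t + 4)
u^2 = u^2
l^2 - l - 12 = (l - 4)*(l + 3)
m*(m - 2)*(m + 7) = m^3 + 5*m^2 - 14*m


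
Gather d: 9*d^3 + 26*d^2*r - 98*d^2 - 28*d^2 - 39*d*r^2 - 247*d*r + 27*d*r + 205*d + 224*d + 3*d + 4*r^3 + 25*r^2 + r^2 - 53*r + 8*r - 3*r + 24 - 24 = 9*d^3 + d^2*(26*r - 126) + d*(-39*r^2 - 220*r + 432) + 4*r^3 + 26*r^2 - 48*r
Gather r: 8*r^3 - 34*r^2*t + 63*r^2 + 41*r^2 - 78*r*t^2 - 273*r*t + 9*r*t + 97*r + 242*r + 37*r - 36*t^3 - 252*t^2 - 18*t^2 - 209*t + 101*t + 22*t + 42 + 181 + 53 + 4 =8*r^3 + r^2*(104 - 34*t) + r*(-78*t^2 - 264*t + 376) - 36*t^3 - 270*t^2 - 86*t + 280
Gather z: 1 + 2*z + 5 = 2*z + 6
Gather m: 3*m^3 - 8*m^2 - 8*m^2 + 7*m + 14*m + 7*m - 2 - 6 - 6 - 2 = 3*m^3 - 16*m^2 + 28*m - 16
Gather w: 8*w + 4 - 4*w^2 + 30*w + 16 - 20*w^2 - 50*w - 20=-24*w^2 - 12*w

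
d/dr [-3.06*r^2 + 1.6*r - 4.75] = 1.6 - 6.12*r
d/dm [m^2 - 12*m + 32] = 2*m - 12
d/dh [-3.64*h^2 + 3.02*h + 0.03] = 3.02 - 7.28*h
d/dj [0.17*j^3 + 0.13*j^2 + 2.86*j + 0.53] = 0.51*j^2 + 0.26*j + 2.86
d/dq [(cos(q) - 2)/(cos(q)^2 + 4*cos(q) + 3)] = (cos(q)^2 - 4*cos(q) - 11)*sin(q)/(cos(q)^2 + 4*cos(q) + 3)^2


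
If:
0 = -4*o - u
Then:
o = -u/4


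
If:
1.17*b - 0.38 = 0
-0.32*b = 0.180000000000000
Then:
No Solution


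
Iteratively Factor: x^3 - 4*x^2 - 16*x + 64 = (x - 4)*(x^2 - 16) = (x - 4)*(x + 4)*(x - 4)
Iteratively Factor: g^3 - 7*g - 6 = (g + 2)*(g^2 - 2*g - 3) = (g + 1)*(g + 2)*(g - 3)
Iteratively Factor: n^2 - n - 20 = (n + 4)*(n - 5)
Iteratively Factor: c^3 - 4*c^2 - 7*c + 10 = (c - 1)*(c^2 - 3*c - 10) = (c - 5)*(c - 1)*(c + 2)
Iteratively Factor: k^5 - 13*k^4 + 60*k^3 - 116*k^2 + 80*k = (k - 5)*(k^4 - 8*k^3 + 20*k^2 - 16*k) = (k - 5)*(k - 2)*(k^3 - 6*k^2 + 8*k) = (k - 5)*(k - 2)^2*(k^2 - 4*k) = k*(k - 5)*(k - 2)^2*(k - 4)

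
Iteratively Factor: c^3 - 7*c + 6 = (c - 2)*(c^2 + 2*c - 3) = (c - 2)*(c + 3)*(c - 1)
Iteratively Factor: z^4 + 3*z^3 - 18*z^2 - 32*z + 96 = (z - 2)*(z^3 + 5*z^2 - 8*z - 48) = (z - 3)*(z - 2)*(z^2 + 8*z + 16) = (z - 3)*(z - 2)*(z + 4)*(z + 4)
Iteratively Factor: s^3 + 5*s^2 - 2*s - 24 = (s + 4)*(s^2 + s - 6) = (s + 3)*(s + 4)*(s - 2)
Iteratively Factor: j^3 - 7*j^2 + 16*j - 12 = (j - 2)*(j^2 - 5*j + 6) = (j - 3)*(j - 2)*(j - 2)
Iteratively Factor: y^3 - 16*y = (y)*(y^2 - 16) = y*(y - 4)*(y + 4)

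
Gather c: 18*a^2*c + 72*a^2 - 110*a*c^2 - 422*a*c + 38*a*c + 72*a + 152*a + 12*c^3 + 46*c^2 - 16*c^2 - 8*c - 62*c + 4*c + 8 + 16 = 72*a^2 + 224*a + 12*c^3 + c^2*(30 - 110*a) + c*(18*a^2 - 384*a - 66) + 24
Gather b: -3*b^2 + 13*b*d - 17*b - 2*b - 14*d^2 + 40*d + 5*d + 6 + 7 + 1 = -3*b^2 + b*(13*d - 19) - 14*d^2 + 45*d + 14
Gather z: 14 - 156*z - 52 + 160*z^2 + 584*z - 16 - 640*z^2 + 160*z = -480*z^2 + 588*z - 54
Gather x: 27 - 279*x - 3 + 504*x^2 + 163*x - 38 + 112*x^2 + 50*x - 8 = 616*x^2 - 66*x - 22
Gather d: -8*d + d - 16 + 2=-7*d - 14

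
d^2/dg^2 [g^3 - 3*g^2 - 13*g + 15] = 6*g - 6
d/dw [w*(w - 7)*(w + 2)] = 3*w^2 - 10*w - 14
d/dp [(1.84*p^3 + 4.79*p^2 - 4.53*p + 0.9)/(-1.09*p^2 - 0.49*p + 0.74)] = (-2.0056*p^4 - 1.8032*p^3 - 3.2*p^2 + 9.0512*p - 2.9112)/(1.1881*p^4 + 1.0682*p^3 - 1.3731*p^2 - 0.7252*p + 0.5476)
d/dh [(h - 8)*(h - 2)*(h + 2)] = 3*h^2 - 16*h - 4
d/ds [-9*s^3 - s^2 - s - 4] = -27*s^2 - 2*s - 1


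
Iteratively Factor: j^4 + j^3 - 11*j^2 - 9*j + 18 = (j + 2)*(j^3 - j^2 - 9*j + 9) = (j - 3)*(j + 2)*(j^2 + 2*j - 3) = (j - 3)*(j + 2)*(j + 3)*(j - 1)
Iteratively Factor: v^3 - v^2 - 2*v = (v)*(v^2 - v - 2) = v*(v + 1)*(v - 2)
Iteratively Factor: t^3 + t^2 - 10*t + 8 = (t + 4)*(t^2 - 3*t + 2) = (t - 1)*(t + 4)*(t - 2)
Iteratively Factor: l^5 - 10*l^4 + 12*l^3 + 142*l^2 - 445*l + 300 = (l + 4)*(l^4 - 14*l^3 + 68*l^2 - 130*l + 75) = (l - 5)*(l + 4)*(l^3 - 9*l^2 + 23*l - 15) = (l - 5)*(l - 1)*(l + 4)*(l^2 - 8*l + 15) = (l - 5)*(l - 3)*(l - 1)*(l + 4)*(l - 5)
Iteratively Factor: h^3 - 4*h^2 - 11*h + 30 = (h - 5)*(h^2 + h - 6) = (h - 5)*(h + 3)*(h - 2)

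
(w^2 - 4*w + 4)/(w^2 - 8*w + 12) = (w - 2)/(w - 6)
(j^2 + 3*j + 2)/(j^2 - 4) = (j + 1)/(j - 2)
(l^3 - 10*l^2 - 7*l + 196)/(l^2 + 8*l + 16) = (l^2 - 14*l + 49)/(l + 4)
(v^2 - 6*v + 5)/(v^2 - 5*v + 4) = (v - 5)/(v - 4)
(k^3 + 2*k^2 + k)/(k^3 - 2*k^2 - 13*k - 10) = k*(k + 1)/(k^2 - 3*k - 10)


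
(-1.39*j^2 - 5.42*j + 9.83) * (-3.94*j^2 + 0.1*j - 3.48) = 5.4766*j^4 + 21.2158*j^3 - 34.435*j^2 + 19.8446*j - 34.2084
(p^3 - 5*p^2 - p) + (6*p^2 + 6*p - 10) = p^3 + p^2 + 5*p - 10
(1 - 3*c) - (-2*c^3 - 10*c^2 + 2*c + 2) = 2*c^3 + 10*c^2 - 5*c - 1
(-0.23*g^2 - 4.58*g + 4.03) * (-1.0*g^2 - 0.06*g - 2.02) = 0.23*g^4 + 4.5938*g^3 - 3.2906*g^2 + 9.0098*g - 8.1406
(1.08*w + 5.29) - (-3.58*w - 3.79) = 4.66*w + 9.08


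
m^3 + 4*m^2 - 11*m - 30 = (m - 3)*(m + 2)*(m + 5)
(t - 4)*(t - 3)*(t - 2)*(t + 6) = t^4 - 3*t^3 - 28*t^2 + 132*t - 144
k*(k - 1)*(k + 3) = k^3 + 2*k^2 - 3*k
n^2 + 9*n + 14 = (n + 2)*(n + 7)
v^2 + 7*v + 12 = (v + 3)*(v + 4)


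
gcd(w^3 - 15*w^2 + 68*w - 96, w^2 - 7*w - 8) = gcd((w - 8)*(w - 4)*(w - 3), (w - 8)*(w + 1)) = w - 8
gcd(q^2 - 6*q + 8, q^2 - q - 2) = q - 2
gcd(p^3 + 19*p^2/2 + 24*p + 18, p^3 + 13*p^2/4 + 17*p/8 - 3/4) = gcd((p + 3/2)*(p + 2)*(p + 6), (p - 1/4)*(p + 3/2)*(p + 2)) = p^2 + 7*p/2 + 3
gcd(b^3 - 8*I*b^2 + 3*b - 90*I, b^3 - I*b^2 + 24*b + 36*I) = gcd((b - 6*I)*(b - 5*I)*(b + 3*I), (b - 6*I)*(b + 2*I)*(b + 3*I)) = b^2 - 3*I*b + 18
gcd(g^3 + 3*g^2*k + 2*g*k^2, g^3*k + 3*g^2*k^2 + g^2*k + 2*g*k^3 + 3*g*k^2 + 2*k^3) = g^2 + 3*g*k + 2*k^2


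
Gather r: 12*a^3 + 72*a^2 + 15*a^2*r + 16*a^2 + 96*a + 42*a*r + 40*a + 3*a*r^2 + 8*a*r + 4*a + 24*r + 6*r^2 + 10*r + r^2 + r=12*a^3 + 88*a^2 + 140*a + r^2*(3*a + 7) + r*(15*a^2 + 50*a + 35)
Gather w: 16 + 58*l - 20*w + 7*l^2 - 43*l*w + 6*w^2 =7*l^2 + 58*l + 6*w^2 + w*(-43*l - 20) + 16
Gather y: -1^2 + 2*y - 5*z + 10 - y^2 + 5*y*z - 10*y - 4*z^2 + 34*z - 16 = -y^2 + y*(5*z - 8) - 4*z^2 + 29*z - 7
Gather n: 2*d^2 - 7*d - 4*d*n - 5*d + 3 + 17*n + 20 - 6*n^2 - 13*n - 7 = 2*d^2 - 12*d - 6*n^2 + n*(4 - 4*d) + 16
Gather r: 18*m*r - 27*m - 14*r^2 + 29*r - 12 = -27*m - 14*r^2 + r*(18*m + 29) - 12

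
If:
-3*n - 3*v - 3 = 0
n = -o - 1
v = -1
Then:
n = 0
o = -1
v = -1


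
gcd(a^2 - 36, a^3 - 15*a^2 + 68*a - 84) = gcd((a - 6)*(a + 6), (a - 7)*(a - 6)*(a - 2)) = a - 6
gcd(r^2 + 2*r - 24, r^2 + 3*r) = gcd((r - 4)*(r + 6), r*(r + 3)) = 1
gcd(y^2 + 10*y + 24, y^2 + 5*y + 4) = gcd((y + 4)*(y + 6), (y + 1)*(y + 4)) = y + 4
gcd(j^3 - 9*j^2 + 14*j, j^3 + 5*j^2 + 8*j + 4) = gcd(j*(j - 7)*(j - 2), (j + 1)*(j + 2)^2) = 1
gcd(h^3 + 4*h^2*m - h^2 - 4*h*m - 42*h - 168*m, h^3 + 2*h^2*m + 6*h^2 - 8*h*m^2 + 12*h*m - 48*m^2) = h^2 + 4*h*m + 6*h + 24*m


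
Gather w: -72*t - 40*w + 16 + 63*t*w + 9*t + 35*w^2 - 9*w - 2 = -63*t + 35*w^2 + w*(63*t - 49) + 14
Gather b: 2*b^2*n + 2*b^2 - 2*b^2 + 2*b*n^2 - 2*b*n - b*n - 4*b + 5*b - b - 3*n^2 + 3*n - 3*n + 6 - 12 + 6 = 2*b^2*n + b*(2*n^2 - 3*n) - 3*n^2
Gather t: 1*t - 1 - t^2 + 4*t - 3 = -t^2 + 5*t - 4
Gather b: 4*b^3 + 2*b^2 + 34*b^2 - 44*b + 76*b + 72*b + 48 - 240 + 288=4*b^3 + 36*b^2 + 104*b + 96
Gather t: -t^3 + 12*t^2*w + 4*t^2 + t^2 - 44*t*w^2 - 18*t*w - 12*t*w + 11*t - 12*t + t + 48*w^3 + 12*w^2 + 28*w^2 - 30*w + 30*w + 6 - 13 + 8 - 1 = -t^3 + t^2*(12*w + 5) + t*(-44*w^2 - 30*w) + 48*w^3 + 40*w^2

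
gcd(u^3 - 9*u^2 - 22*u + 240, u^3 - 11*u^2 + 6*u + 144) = u^2 - 14*u + 48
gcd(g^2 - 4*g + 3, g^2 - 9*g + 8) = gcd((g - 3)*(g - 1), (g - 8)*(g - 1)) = g - 1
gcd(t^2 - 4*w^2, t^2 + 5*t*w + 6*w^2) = t + 2*w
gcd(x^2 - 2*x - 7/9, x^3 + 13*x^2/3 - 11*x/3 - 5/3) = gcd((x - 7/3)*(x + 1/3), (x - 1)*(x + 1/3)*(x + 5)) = x + 1/3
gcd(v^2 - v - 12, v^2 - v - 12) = v^2 - v - 12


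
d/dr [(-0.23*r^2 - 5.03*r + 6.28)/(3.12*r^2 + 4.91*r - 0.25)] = (14.5643*r^2 - 39.0722*r - 29.5773)/(9.7344*r^4 + 30.6384*r^3 + 22.5481*r^2 - 2.455*r + 0.0625)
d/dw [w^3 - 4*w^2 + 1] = w*(3*w - 8)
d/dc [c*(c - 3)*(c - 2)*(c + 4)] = 4*c^3 - 3*c^2 - 28*c + 24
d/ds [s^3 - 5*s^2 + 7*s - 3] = 3*s^2 - 10*s + 7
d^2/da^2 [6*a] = 0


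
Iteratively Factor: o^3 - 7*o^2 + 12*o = (o)*(o^2 - 7*o + 12) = o*(o - 3)*(o - 4)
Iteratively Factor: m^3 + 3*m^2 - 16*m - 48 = (m + 3)*(m^2 - 16) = (m - 4)*(m + 3)*(m + 4)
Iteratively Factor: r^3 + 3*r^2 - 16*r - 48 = (r - 4)*(r^2 + 7*r + 12) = (r - 4)*(r + 4)*(r + 3)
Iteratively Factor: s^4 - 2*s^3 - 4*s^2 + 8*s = (s)*(s^3 - 2*s^2 - 4*s + 8) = s*(s + 2)*(s^2 - 4*s + 4) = s*(s - 2)*(s + 2)*(s - 2)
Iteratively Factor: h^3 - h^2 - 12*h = (h - 4)*(h^2 + 3*h) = (h - 4)*(h + 3)*(h)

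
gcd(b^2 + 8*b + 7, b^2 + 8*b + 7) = b^2 + 8*b + 7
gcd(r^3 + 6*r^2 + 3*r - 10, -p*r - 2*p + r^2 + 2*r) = r + 2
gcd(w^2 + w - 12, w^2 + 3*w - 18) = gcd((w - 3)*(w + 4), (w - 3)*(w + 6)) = w - 3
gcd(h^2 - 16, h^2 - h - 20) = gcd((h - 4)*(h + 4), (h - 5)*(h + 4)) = h + 4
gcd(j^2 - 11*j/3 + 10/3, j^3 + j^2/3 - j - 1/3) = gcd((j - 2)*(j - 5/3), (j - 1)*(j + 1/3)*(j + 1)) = 1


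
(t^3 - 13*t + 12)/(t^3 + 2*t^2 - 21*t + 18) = (t + 4)/(t + 6)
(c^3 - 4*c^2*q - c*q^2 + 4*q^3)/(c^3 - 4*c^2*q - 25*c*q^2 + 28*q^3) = (-c^2 + 3*c*q + 4*q^2)/(-c^2 + 3*c*q + 28*q^2)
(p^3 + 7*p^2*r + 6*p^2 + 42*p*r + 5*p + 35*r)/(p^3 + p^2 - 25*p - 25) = (p + 7*r)/(p - 5)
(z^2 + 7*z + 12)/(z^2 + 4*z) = (z + 3)/z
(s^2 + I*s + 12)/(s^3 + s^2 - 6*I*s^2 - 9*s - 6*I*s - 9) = (s + 4*I)/(s^2 + s*(1 - 3*I) - 3*I)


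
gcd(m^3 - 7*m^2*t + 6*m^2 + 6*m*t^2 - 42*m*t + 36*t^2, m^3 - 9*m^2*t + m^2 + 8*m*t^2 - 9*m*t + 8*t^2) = -m + t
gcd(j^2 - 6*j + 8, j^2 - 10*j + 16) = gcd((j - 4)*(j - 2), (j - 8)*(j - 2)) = j - 2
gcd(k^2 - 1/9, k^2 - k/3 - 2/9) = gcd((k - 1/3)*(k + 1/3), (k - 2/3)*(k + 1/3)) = k + 1/3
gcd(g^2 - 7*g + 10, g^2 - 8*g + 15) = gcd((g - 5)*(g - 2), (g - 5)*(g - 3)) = g - 5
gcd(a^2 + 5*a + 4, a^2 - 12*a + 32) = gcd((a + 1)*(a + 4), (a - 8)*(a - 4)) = 1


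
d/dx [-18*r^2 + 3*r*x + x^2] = 3*r + 2*x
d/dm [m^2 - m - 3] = 2*m - 1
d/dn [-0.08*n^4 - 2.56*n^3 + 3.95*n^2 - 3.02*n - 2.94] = -0.32*n^3 - 7.68*n^2 + 7.9*n - 3.02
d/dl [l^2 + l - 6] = 2*l + 1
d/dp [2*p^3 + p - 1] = 6*p^2 + 1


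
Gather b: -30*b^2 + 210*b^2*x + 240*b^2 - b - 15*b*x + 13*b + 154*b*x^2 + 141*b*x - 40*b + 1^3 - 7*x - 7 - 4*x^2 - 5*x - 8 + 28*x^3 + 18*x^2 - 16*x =b^2*(210*x + 210) + b*(154*x^2 + 126*x - 28) + 28*x^3 + 14*x^2 - 28*x - 14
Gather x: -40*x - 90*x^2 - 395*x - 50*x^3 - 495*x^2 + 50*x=-50*x^3 - 585*x^2 - 385*x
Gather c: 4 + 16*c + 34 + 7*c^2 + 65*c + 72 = 7*c^2 + 81*c + 110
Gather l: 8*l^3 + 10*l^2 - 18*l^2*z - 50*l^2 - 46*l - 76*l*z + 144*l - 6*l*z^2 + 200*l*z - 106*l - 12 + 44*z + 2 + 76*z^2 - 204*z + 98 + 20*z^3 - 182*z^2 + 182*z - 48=8*l^3 + l^2*(-18*z - 40) + l*(-6*z^2 + 124*z - 8) + 20*z^3 - 106*z^2 + 22*z + 40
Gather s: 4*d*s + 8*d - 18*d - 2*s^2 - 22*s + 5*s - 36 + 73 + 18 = -10*d - 2*s^2 + s*(4*d - 17) + 55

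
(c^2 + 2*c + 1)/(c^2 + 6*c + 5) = (c + 1)/(c + 5)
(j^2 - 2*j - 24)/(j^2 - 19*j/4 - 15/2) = 4*(j + 4)/(4*j + 5)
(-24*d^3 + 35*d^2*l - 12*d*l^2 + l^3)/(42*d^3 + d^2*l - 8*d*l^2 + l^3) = (-8*d^2 + 9*d*l - l^2)/(14*d^2 + 5*d*l - l^2)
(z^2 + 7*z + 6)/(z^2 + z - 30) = (z + 1)/(z - 5)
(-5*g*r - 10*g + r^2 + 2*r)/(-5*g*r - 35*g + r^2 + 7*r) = (r + 2)/(r + 7)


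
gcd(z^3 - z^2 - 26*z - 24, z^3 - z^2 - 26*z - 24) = z^3 - z^2 - 26*z - 24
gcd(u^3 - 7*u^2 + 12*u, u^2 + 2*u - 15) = u - 3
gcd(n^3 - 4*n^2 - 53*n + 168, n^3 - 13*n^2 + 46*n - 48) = n^2 - 11*n + 24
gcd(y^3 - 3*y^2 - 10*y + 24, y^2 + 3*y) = y + 3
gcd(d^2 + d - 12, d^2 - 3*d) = d - 3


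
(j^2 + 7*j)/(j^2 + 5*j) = (j + 7)/(j + 5)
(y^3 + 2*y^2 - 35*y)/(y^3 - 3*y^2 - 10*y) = (y + 7)/(y + 2)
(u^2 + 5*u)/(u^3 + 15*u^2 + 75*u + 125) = u/(u^2 + 10*u + 25)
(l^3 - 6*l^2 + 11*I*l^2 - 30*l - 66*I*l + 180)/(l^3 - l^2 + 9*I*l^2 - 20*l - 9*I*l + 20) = (l^2 + 6*l*(-1 + I) - 36*I)/(l^2 + l*(-1 + 4*I) - 4*I)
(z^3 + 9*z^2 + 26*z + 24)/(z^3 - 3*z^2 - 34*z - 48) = (z + 4)/(z - 8)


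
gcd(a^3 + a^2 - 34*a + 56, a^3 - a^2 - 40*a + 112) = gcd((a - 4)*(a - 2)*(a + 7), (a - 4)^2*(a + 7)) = a^2 + 3*a - 28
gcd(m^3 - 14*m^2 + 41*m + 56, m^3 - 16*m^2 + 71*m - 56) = m^2 - 15*m + 56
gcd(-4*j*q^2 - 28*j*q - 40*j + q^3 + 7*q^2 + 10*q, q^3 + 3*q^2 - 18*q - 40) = q^2 + 7*q + 10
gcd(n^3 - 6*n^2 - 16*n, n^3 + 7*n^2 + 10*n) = n^2 + 2*n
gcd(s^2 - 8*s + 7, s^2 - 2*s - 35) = s - 7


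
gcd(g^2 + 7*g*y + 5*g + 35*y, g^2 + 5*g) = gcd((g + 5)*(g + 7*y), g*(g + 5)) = g + 5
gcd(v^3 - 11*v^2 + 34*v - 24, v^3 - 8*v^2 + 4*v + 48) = v^2 - 10*v + 24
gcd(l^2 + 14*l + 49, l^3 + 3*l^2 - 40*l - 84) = l + 7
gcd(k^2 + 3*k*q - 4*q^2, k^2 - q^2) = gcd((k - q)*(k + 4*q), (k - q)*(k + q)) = -k + q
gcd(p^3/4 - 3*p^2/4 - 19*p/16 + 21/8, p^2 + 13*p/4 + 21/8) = 1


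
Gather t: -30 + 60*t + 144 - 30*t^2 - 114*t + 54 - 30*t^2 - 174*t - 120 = -60*t^2 - 228*t + 48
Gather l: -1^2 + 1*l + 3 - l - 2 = 0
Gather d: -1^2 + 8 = 7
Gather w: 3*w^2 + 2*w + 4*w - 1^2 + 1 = 3*w^2 + 6*w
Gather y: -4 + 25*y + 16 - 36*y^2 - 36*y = -36*y^2 - 11*y + 12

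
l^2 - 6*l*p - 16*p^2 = (l - 8*p)*(l + 2*p)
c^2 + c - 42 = (c - 6)*(c + 7)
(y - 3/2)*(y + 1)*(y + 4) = y^3 + 7*y^2/2 - 7*y/2 - 6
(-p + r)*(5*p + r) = -5*p^2 + 4*p*r + r^2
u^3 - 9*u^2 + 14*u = u*(u - 7)*(u - 2)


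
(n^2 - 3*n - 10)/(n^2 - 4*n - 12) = (n - 5)/(n - 6)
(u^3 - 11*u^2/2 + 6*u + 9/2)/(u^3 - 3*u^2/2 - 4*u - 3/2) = (u - 3)/(u + 1)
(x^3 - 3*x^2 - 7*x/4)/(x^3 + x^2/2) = (x - 7/2)/x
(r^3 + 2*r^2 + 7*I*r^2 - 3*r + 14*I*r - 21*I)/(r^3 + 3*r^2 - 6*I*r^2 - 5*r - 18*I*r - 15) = (r^2 + r*(-1 + 7*I) - 7*I)/(r^2 - 6*I*r - 5)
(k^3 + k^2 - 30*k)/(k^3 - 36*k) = (k - 5)/(k - 6)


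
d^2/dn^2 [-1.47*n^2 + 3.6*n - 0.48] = -2.94000000000000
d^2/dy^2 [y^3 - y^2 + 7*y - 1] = 6*y - 2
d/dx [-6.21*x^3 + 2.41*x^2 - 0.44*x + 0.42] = -18.63*x^2 + 4.82*x - 0.44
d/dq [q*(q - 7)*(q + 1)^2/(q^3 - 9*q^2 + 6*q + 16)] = (q^4 - 20*q^3 + 115*q^2 - 192*q - 112)/(q^4 - 20*q^3 + 132*q^2 - 320*q + 256)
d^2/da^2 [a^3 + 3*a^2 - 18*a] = 6*a + 6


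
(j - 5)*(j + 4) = j^2 - j - 20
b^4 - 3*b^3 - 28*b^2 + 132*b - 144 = (b - 4)*(b - 3)*(b - 2)*(b + 6)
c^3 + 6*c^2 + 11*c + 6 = (c + 1)*(c + 2)*(c + 3)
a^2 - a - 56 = (a - 8)*(a + 7)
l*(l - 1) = l^2 - l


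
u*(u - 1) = u^2 - u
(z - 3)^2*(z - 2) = z^3 - 8*z^2 + 21*z - 18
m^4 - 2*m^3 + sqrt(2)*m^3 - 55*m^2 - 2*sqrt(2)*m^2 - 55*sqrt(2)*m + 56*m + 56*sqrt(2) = (m - 8)*(m - 1)*(m + 7)*(m + sqrt(2))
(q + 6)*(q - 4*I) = q^2 + 6*q - 4*I*q - 24*I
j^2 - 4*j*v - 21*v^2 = (j - 7*v)*(j + 3*v)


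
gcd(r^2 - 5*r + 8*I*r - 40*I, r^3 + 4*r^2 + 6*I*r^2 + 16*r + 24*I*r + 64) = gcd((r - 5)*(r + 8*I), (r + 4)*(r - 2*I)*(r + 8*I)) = r + 8*I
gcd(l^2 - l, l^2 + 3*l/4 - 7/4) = l - 1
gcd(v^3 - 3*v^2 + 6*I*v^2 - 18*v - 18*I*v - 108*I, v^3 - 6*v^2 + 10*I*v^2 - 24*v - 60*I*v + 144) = v^2 + v*(-6 + 6*I) - 36*I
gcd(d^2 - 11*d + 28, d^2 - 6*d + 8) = d - 4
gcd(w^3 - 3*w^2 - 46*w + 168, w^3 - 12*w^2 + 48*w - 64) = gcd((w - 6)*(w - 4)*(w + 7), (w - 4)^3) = w - 4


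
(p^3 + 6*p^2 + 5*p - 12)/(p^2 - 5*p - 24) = (p^2 + 3*p - 4)/(p - 8)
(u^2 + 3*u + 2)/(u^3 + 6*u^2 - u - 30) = (u^2 + 3*u + 2)/(u^3 + 6*u^2 - u - 30)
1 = 1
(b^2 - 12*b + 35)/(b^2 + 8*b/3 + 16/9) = 9*(b^2 - 12*b + 35)/(9*b^2 + 24*b + 16)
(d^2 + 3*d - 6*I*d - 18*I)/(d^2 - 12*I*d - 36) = (d + 3)/(d - 6*I)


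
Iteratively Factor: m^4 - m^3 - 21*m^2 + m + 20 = (m - 1)*(m^3 - 21*m - 20) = (m - 5)*(m - 1)*(m^2 + 5*m + 4) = (m - 5)*(m - 1)*(m + 1)*(m + 4)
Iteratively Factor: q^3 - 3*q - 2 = (q + 1)*(q^2 - q - 2) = (q - 2)*(q + 1)*(q + 1)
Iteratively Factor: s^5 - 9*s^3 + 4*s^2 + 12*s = (s - 2)*(s^4 + 2*s^3 - 5*s^2 - 6*s) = (s - 2)*(s + 3)*(s^3 - s^2 - 2*s) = (s - 2)*(s + 1)*(s + 3)*(s^2 - 2*s) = s*(s - 2)*(s + 1)*(s + 3)*(s - 2)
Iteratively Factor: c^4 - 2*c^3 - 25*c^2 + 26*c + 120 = (c + 2)*(c^3 - 4*c^2 - 17*c + 60) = (c - 3)*(c + 2)*(c^2 - c - 20) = (c - 3)*(c + 2)*(c + 4)*(c - 5)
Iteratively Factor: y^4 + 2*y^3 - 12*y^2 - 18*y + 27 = (y + 3)*(y^3 - y^2 - 9*y + 9) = (y + 3)^2*(y^2 - 4*y + 3) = (y - 1)*(y + 3)^2*(y - 3)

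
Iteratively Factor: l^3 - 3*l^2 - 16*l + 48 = (l - 4)*(l^2 + l - 12) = (l - 4)*(l - 3)*(l + 4)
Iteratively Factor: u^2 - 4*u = (u - 4)*(u)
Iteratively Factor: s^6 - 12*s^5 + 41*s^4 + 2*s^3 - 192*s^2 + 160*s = (s - 4)*(s^5 - 8*s^4 + 9*s^3 + 38*s^2 - 40*s) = s*(s - 4)*(s^4 - 8*s^3 + 9*s^2 + 38*s - 40) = s*(s - 4)*(s + 2)*(s^3 - 10*s^2 + 29*s - 20) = s*(s - 4)^2*(s + 2)*(s^2 - 6*s + 5) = s*(s - 5)*(s - 4)^2*(s + 2)*(s - 1)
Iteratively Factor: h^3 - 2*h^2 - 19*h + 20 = (h + 4)*(h^2 - 6*h + 5) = (h - 1)*(h + 4)*(h - 5)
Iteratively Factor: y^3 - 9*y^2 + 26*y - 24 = (y - 2)*(y^2 - 7*y + 12) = (y - 4)*(y - 2)*(y - 3)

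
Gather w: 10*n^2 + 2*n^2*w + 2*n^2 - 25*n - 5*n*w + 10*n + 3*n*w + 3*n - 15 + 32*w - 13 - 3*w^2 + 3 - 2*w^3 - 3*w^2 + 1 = 12*n^2 - 12*n - 2*w^3 - 6*w^2 + w*(2*n^2 - 2*n + 32) - 24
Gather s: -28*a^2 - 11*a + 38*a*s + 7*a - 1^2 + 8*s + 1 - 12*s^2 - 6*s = -28*a^2 - 4*a - 12*s^2 + s*(38*a + 2)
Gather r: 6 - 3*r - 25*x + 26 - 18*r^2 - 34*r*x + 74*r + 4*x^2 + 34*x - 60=-18*r^2 + r*(71 - 34*x) + 4*x^2 + 9*x - 28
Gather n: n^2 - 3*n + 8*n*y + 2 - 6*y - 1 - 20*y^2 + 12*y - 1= n^2 + n*(8*y - 3) - 20*y^2 + 6*y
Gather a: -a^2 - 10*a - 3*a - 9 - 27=-a^2 - 13*a - 36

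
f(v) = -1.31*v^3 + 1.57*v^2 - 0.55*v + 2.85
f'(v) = -3.93*v^2 + 3.14*v - 0.55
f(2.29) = -5.91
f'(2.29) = -13.97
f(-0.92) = 5.70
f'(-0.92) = -6.77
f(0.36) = 2.79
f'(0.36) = 0.07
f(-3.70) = 92.73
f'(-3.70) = -65.97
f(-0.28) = 3.16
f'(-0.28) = -1.74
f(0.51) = 2.80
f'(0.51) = 0.03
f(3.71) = -44.48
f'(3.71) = -42.99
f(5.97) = -223.21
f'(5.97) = -121.87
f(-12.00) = 2499.21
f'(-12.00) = -604.15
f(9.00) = -829.92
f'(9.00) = -290.62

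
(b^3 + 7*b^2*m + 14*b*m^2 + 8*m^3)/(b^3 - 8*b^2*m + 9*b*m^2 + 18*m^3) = (b^2 + 6*b*m + 8*m^2)/(b^2 - 9*b*m + 18*m^2)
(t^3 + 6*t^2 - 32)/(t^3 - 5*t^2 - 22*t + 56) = (t + 4)/(t - 7)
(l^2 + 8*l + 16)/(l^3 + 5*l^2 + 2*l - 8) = (l + 4)/(l^2 + l - 2)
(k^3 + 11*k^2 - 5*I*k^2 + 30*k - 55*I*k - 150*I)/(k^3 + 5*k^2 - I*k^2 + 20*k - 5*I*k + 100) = (k + 6)/(k + 4*I)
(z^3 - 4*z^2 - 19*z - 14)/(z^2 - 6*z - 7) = z + 2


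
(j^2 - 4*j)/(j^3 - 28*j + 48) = j/(j^2 + 4*j - 12)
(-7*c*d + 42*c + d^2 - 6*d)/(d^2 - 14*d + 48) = (-7*c + d)/(d - 8)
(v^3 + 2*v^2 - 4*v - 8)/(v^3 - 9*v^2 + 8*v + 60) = (v^2 - 4)/(v^2 - 11*v + 30)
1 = 1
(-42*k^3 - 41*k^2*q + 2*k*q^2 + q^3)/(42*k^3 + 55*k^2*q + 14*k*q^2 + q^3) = (-6*k + q)/(6*k + q)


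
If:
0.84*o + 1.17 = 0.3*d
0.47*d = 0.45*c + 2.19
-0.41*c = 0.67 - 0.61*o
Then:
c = -2.50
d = 2.26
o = -0.59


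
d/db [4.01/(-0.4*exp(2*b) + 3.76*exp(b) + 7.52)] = (3.208*exp(b) - 15.0776)*exp(b)/(-0.4*exp(2*b) + 3.76*exp(b) + 7.52)^2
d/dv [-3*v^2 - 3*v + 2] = -6*v - 3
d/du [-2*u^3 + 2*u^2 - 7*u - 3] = -6*u^2 + 4*u - 7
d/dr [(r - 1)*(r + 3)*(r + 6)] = 3*r^2 + 16*r + 9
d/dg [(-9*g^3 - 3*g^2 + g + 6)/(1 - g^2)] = (9*g^4 - 26*g^2 + 6*g + 1)/(g^4 - 2*g^2 + 1)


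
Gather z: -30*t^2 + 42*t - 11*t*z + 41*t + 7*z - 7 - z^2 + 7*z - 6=-30*t^2 + 83*t - z^2 + z*(14 - 11*t) - 13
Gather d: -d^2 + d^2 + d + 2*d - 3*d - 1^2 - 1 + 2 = 0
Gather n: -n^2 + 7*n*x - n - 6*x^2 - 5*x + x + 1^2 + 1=-n^2 + n*(7*x - 1) - 6*x^2 - 4*x + 2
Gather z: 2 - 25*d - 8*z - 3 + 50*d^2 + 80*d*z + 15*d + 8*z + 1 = 50*d^2 + 80*d*z - 10*d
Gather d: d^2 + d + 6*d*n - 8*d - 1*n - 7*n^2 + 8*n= d^2 + d*(6*n - 7) - 7*n^2 + 7*n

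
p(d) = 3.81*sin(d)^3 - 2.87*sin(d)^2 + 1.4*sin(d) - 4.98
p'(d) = 11.43*sin(d)^2*cos(d) - 5.74*sin(d)*cos(d) + 1.4*cos(d)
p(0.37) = -4.67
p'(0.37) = 0.76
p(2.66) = -4.57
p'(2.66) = -1.06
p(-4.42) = -2.93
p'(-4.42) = -1.84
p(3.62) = -6.60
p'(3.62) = -5.74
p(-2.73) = -6.24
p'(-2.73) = -5.06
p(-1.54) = -13.05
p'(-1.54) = 0.57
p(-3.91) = -4.11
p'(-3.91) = -2.11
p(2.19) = -3.69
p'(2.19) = -2.50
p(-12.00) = -4.47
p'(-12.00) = 1.36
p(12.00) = -7.15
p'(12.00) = 6.56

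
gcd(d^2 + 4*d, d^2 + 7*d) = d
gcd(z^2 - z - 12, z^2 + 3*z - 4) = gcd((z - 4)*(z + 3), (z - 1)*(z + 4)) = 1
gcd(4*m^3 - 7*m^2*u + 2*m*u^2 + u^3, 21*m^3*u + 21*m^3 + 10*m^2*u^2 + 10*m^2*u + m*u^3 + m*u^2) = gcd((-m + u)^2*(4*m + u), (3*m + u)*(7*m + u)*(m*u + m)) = 1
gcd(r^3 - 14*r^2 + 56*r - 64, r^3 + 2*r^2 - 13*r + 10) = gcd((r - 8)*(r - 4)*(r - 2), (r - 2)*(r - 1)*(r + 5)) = r - 2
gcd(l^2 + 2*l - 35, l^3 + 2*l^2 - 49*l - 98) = l + 7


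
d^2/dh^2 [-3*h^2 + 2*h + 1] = -6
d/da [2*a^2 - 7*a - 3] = 4*a - 7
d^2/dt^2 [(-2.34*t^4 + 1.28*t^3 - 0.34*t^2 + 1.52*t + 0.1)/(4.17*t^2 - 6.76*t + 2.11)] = (-81.3800519999999*t^6 + 395.776368*t^5 - 765.128052*t^4 + 662.183968*t^3 - 206.176728*t^2 - 62.965536*t + 47.713696)/(72.511713*t^6 - 352.646892*t^5 + 681.748713*t^4 - 665.791048*t^3 + 344.961579*t^2 - 90.288588*t + 9.393931)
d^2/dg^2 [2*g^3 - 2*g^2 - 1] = 12*g - 4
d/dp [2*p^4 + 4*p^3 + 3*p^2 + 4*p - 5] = 8*p^3 + 12*p^2 + 6*p + 4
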